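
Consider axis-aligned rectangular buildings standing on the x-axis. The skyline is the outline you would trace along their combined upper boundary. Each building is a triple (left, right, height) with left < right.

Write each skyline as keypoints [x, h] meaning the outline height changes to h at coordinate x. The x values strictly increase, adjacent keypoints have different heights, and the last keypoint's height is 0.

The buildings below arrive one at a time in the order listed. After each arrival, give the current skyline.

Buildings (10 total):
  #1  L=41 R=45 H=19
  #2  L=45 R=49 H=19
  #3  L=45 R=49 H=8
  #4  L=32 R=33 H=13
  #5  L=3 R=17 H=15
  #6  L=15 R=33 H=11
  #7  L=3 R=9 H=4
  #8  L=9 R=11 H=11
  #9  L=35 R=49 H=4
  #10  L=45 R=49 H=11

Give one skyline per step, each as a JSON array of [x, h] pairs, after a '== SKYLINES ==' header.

== SKYLINES ==
[[41,19],[45,0]]
[[41,19],[49,0]]
[[41,19],[49,0]]
[[32,13],[33,0],[41,19],[49,0]]
[[3,15],[17,0],[32,13],[33,0],[41,19],[49,0]]
[[3,15],[17,11],[32,13],[33,0],[41,19],[49,0]]
[[3,15],[17,11],[32,13],[33,0],[41,19],[49,0]]
[[3,15],[17,11],[32,13],[33,0],[41,19],[49,0]]
[[3,15],[17,11],[32,13],[33,0],[35,4],[41,19],[49,0]]
[[3,15],[17,11],[32,13],[33,0],[35,4],[41,19],[49,0]]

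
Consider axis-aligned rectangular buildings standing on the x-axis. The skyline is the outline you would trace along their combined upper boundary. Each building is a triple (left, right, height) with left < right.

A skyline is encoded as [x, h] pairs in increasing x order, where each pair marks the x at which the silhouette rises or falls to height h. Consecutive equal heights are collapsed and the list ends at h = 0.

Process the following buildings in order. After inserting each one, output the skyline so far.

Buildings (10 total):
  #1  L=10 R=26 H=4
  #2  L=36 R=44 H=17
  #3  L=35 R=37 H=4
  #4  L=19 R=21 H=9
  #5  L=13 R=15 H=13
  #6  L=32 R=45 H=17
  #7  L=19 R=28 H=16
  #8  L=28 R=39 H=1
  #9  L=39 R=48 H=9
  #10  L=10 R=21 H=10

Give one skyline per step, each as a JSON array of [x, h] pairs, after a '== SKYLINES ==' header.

== SKYLINES ==
[[10,4],[26,0]]
[[10,4],[26,0],[36,17],[44,0]]
[[10,4],[26,0],[35,4],[36,17],[44,0]]
[[10,4],[19,9],[21,4],[26,0],[35,4],[36,17],[44,0]]
[[10,4],[13,13],[15,4],[19,9],[21,4],[26,0],[35,4],[36,17],[44,0]]
[[10,4],[13,13],[15,4],[19,9],[21,4],[26,0],[32,17],[45,0]]
[[10,4],[13,13],[15,4],[19,16],[28,0],[32,17],[45,0]]
[[10,4],[13,13],[15,4],[19,16],[28,1],[32,17],[45,0]]
[[10,4],[13,13],[15,4],[19,16],[28,1],[32,17],[45,9],[48,0]]
[[10,10],[13,13],[15,10],[19,16],[28,1],[32,17],[45,9],[48,0]]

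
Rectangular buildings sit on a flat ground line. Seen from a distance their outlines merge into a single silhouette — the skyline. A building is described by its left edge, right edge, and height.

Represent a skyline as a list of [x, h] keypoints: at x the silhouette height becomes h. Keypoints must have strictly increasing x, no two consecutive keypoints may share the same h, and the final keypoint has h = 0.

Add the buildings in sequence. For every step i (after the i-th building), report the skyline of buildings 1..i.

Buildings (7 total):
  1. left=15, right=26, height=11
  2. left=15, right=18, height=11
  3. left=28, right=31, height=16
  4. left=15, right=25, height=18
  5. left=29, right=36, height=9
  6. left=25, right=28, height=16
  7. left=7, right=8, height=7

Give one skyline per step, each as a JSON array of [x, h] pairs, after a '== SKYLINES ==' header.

== SKYLINES ==
[[15,11],[26,0]]
[[15,11],[26,0]]
[[15,11],[26,0],[28,16],[31,0]]
[[15,18],[25,11],[26,0],[28,16],[31,0]]
[[15,18],[25,11],[26,0],[28,16],[31,9],[36,0]]
[[15,18],[25,16],[31,9],[36,0]]
[[7,7],[8,0],[15,18],[25,16],[31,9],[36,0]]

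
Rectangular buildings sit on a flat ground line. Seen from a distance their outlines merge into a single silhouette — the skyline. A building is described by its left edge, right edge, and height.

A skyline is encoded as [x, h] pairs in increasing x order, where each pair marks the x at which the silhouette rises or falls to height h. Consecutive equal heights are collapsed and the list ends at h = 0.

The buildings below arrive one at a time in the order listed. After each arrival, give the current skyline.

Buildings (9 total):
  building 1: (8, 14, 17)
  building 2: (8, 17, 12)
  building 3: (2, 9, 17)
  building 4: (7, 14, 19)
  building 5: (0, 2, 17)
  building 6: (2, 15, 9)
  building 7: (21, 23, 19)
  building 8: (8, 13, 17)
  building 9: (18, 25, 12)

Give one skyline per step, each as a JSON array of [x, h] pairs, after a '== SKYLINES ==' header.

== SKYLINES ==
[[8,17],[14,0]]
[[8,17],[14,12],[17,0]]
[[2,17],[14,12],[17,0]]
[[2,17],[7,19],[14,12],[17,0]]
[[0,17],[7,19],[14,12],[17,0]]
[[0,17],[7,19],[14,12],[17,0]]
[[0,17],[7,19],[14,12],[17,0],[21,19],[23,0]]
[[0,17],[7,19],[14,12],[17,0],[21,19],[23,0]]
[[0,17],[7,19],[14,12],[17,0],[18,12],[21,19],[23,12],[25,0]]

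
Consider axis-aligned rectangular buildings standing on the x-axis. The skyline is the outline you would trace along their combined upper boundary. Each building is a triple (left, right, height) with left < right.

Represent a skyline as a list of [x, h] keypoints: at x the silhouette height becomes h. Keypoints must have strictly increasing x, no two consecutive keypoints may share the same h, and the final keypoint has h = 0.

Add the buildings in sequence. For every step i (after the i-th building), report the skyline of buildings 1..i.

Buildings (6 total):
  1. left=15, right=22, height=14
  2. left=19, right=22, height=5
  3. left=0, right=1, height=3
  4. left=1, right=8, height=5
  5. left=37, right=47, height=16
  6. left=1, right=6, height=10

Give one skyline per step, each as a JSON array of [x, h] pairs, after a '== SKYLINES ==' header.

== SKYLINES ==
[[15,14],[22,0]]
[[15,14],[22,0]]
[[0,3],[1,0],[15,14],[22,0]]
[[0,3],[1,5],[8,0],[15,14],[22,0]]
[[0,3],[1,5],[8,0],[15,14],[22,0],[37,16],[47,0]]
[[0,3],[1,10],[6,5],[8,0],[15,14],[22,0],[37,16],[47,0]]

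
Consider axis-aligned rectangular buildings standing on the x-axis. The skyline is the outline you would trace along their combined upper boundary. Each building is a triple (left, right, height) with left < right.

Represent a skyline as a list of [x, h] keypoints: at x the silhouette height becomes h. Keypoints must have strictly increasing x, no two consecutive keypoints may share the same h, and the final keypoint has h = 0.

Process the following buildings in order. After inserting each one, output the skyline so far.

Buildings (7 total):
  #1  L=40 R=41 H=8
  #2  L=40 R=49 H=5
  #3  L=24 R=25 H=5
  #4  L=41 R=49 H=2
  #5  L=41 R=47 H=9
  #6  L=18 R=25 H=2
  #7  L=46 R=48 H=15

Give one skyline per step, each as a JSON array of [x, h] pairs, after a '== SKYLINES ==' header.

== SKYLINES ==
[[40,8],[41,0]]
[[40,8],[41,5],[49,0]]
[[24,5],[25,0],[40,8],[41,5],[49,0]]
[[24,5],[25,0],[40,8],[41,5],[49,0]]
[[24,5],[25,0],[40,8],[41,9],[47,5],[49,0]]
[[18,2],[24,5],[25,0],[40,8],[41,9],[47,5],[49,0]]
[[18,2],[24,5],[25,0],[40,8],[41,9],[46,15],[48,5],[49,0]]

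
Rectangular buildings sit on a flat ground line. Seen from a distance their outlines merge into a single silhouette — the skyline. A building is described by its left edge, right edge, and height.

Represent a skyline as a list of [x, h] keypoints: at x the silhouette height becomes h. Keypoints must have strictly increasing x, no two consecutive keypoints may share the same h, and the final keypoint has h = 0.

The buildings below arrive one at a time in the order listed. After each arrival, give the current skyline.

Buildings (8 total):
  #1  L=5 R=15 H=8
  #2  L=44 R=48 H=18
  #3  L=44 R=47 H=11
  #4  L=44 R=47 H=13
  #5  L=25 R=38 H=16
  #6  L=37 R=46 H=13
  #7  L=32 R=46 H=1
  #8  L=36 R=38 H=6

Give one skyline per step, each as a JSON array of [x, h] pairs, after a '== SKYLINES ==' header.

== SKYLINES ==
[[5,8],[15,0]]
[[5,8],[15,0],[44,18],[48,0]]
[[5,8],[15,0],[44,18],[48,0]]
[[5,8],[15,0],[44,18],[48,0]]
[[5,8],[15,0],[25,16],[38,0],[44,18],[48,0]]
[[5,8],[15,0],[25,16],[38,13],[44,18],[48,0]]
[[5,8],[15,0],[25,16],[38,13],[44,18],[48,0]]
[[5,8],[15,0],[25,16],[38,13],[44,18],[48,0]]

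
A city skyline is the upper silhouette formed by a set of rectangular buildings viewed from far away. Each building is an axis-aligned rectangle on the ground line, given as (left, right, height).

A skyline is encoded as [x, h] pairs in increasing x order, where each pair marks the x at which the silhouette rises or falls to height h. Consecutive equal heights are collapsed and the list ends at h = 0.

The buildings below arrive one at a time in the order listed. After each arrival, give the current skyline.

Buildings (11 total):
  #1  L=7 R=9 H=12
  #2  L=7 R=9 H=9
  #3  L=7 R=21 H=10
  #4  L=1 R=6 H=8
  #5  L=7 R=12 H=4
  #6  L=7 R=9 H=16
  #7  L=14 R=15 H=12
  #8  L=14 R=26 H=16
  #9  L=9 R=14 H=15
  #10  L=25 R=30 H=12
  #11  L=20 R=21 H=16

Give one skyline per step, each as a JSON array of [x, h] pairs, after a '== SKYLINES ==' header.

== SKYLINES ==
[[7,12],[9,0]]
[[7,12],[9,0]]
[[7,12],[9,10],[21,0]]
[[1,8],[6,0],[7,12],[9,10],[21,0]]
[[1,8],[6,0],[7,12],[9,10],[21,0]]
[[1,8],[6,0],[7,16],[9,10],[21,0]]
[[1,8],[6,0],[7,16],[9,10],[14,12],[15,10],[21,0]]
[[1,8],[6,0],[7,16],[9,10],[14,16],[26,0]]
[[1,8],[6,0],[7,16],[9,15],[14,16],[26,0]]
[[1,8],[6,0],[7,16],[9,15],[14,16],[26,12],[30,0]]
[[1,8],[6,0],[7,16],[9,15],[14,16],[26,12],[30,0]]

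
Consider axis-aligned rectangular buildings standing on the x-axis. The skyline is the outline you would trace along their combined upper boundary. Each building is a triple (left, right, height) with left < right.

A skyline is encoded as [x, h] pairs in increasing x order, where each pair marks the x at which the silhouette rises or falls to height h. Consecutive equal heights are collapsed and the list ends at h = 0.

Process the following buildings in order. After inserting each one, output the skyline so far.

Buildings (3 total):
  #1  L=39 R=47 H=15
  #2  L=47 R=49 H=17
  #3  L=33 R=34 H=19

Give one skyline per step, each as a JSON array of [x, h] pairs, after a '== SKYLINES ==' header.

== SKYLINES ==
[[39,15],[47,0]]
[[39,15],[47,17],[49,0]]
[[33,19],[34,0],[39,15],[47,17],[49,0]]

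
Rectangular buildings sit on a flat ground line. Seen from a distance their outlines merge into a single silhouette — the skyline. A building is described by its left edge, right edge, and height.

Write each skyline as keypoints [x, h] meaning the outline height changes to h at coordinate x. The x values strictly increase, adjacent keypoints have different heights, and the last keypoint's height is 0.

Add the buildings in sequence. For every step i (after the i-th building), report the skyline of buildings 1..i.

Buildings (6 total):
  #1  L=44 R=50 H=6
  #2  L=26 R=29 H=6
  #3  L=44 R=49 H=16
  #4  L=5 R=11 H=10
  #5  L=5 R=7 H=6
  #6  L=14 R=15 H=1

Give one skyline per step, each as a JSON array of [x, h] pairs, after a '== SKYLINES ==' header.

== SKYLINES ==
[[44,6],[50,0]]
[[26,6],[29,0],[44,6],[50,0]]
[[26,6],[29,0],[44,16],[49,6],[50,0]]
[[5,10],[11,0],[26,6],[29,0],[44,16],[49,6],[50,0]]
[[5,10],[11,0],[26,6],[29,0],[44,16],[49,6],[50,0]]
[[5,10],[11,0],[14,1],[15,0],[26,6],[29,0],[44,16],[49,6],[50,0]]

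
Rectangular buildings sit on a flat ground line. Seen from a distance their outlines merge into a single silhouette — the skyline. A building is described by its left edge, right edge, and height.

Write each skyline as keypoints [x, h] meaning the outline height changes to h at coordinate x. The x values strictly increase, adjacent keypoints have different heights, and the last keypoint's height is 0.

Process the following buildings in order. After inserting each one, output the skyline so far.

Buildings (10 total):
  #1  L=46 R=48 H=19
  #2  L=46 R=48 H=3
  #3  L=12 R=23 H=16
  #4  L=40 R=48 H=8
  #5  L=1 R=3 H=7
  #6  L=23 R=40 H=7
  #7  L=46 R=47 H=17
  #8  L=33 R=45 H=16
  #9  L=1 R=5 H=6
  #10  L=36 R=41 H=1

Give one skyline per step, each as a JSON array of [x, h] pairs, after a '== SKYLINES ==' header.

== SKYLINES ==
[[46,19],[48,0]]
[[46,19],[48,0]]
[[12,16],[23,0],[46,19],[48,0]]
[[12,16],[23,0],[40,8],[46,19],[48,0]]
[[1,7],[3,0],[12,16],[23,0],[40,8],[46,19],[48,0]]
[[1,7],[3,0],[12,16],[23,7],[40,8],[46,19],[48,0]]
[[1,7],[3,0],[12,16],[23,7],[40,8],[46,19],[48,0]]
[[1,7],[3,0],[12,16],[23,7],[33,16],[45,8],[46,19],[48,0]]
[[1,7],[3,6],[5,0],[12,16],[23,7],[33,16],[45,8],[46,19],[48,0]]
[[1,7],[3,6],[5,0],[12,16],[23,7],[33,16],[45,8],[46,19],[48,0]]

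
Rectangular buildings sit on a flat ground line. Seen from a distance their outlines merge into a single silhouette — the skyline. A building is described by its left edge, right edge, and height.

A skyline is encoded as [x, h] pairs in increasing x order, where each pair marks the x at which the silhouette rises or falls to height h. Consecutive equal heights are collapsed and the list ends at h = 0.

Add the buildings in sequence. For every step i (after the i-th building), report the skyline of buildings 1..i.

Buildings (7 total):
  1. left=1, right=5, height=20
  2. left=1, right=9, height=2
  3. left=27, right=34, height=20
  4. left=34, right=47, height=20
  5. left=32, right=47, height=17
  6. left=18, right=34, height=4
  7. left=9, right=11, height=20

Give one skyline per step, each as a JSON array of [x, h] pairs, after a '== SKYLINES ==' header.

== SKYLINES ==
[[1,20],[5,0]]
[[1,20],[5,2],[9,0]]
[[1,20],[5,2],[9,0],[27,20],[34,0]]
[[1,20],[5,2],[9,0],[27,20],[47,0]]
[[1,20],[5,2],[9,0],[27,20],[47,0]]
[[1,20],[5,2],[9,0],[18,4],[27,20],[47,0]]
[[1,20],[5,2],[9,20],[11,0],[18,4],[27,20],[47,0]]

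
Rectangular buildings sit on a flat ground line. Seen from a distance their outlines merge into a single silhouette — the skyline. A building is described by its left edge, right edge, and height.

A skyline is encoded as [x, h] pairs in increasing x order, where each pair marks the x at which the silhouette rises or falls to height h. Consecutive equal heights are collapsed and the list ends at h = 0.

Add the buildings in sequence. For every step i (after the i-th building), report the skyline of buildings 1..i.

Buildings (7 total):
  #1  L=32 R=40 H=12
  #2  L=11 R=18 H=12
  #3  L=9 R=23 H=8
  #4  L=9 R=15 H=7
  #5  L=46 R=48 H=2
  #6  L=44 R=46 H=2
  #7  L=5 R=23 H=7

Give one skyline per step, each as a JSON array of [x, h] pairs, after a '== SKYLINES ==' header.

== SKYLINES ==
[[32,12],[40,0]]
[[11,12],[18,0],[32,12],[40,0]]
[[9,8],[11,12],[18,8],[23,0],[32,12],[40,0]]
[[9,8],[11,12],[18,8],[23,0],[32,12],[40,0]]
[[9,8],[11,12],[18,8],[23,0],[32,12],[40,0],[46,2],[48,0]]
[[9,8],[11,12],[18,8],[23,0],[32,12],[40,0],[44,2],[48,0]]
[[5,7],[9,8],[11,12],[18,8],[23,0],[32,12],[40,0],[44,2],[48,0]]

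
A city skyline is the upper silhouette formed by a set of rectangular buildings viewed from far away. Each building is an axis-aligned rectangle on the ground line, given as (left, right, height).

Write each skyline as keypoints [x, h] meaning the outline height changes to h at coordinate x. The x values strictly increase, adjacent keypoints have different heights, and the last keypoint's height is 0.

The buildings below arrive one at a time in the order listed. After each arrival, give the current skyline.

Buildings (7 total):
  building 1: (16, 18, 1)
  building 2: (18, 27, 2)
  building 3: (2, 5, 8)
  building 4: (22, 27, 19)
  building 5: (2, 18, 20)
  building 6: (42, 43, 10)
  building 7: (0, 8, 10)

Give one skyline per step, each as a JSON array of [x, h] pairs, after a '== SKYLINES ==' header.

== SKYLINES ==
[[16,1],[18,0]]
[[16,1],[18,2],[27,0]]
[[2,8],[5,0],[16,1],[18,2],[27,0]]
[[2,8],[5,0],[16,1],[18,2],[22,19],[27,0]]
[[2,20],[18,2],[22,19],[27,0]]
[[2,20],[18,2],[22,19],[27,0],[42,10],[43,0]]
[[0,10],[2,20],[18,2],[22,19],[27,0],[42,10],[43,0]]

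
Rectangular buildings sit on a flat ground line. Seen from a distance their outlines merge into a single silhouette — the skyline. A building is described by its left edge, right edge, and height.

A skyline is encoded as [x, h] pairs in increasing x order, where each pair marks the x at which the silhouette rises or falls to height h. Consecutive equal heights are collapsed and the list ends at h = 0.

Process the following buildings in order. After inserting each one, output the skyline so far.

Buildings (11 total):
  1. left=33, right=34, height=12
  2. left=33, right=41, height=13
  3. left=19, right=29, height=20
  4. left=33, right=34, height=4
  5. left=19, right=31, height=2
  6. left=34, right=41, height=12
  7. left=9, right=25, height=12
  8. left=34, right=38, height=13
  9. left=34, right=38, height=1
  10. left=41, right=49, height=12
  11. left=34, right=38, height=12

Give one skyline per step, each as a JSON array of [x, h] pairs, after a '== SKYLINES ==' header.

== SKYLINES ==
[[33,12],[34,0]]
[[33,13],[41,0]]
[[19,20],[29,0],[33,13],[41,0]]
[[19,20],[29,0],[33,13],[41,0]]
[[19,20],[29,2],[31,0],[33,13],[41,0]]
[[19,20],[29,2],[31,0],[33,13],[41,0]]
[[9,12],[19,20],[29,2],[31,0],[33,13],[41,0]]
[[9,12],[19,20],[29,2],[31,0],[33,13],[41,0]]
[[9,12],[19,20],[29,2],[31,0],[33,13],[41,0]]
[[9,12],[19,20],[29,2],[31,0],[33,13],[41,12],[49,0]]
[[9,12],[19,20],[29,2],[31,0],[33,13],[41,12],[49,0]]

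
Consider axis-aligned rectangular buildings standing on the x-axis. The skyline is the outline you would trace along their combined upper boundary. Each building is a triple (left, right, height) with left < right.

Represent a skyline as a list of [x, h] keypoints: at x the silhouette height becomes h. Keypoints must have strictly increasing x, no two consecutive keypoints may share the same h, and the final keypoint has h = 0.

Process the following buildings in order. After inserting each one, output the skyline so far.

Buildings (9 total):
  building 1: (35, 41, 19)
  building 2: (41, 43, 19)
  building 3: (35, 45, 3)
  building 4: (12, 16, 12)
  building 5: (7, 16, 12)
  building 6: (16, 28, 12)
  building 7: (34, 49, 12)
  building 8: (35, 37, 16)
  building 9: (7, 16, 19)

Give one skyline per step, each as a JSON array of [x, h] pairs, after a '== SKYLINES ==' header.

== SKYLINES ==
[[35,19],[41,0]]
[[35,19],[43,0]]
[[35,19],[43,3],[45,0]]
[[12,12],[16,0],[35,19],[43,3],[45,0]]
[[7,12],[16,0],[35,19],[43,3],[45,0]]
[[7,12],[28,0],[35,19],[43,3],[45,0]]
[[7,12],[28,0],[34,12],[35,19],[43,12],[49,0]]
[[7,12],[28,0],[34,12],[35,19],[43,12],[49,0]]
[[7,19],[16,12],[28,0],[34,12],[35,19],[43,12],[49,0]]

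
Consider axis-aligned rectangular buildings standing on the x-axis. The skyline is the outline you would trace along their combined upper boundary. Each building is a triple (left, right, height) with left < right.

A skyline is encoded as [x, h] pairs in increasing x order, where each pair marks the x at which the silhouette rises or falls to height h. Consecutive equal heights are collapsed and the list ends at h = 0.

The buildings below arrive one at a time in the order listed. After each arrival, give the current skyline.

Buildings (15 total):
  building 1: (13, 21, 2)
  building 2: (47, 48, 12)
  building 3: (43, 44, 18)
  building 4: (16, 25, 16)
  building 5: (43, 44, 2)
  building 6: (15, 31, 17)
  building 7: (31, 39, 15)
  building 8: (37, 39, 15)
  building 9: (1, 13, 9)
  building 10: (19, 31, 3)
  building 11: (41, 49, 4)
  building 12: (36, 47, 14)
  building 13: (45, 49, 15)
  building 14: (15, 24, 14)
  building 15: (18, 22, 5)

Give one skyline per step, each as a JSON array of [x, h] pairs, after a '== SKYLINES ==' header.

== SKYLINES ==
[[13,2],[21,0]]
[[13,2],[21,0],[47,12],[48,0]]
[[13,2],[21,0],[43,18],[44,0],[47,12],[48,0]]
[[13,2],[16,16],[25,0],[43,18],[44,0],[47,12],[48,0]]
[[13,2],[16,16],[25,0],[43,18],[44,0],[47,12],[48,0]]
[[13,2],[15,17],[31,0],[43,18],[44,0],[47,12],[48,0]]
[[13,2],[15,17],[31,15],[39,0],[43,18],[44,0],[47,12],[48,0]]
[[13,2],[15,17],[31,15],[39,0],[43,18],[44,0],[47,12],[48,0]]
[[1,9],[13,2],[15,17],[31,15],[39,0],[43,18],[44,0],[47,12],[48,0]]
[[1,9],[13,2],[15,17],[31,15],[39,0],[43,18],[44,0],[47,12],[48,0]]
[[1,9],[13,2],[15,17],[31,15],[39,0],[41,4],[43,18],[44,4],[47,12],[48,4],[49,0]]
[[1,9],[13,2],[15,17],[31,15],[39,14],[43,18],[44,14],[47,12],[48,4],[49,0]]
[[1,9],[13,2],[15,17],[31,15],[39,14],[43,18],[44,14],[45,15],[49,0]]
[[1,9],[13,2],[15,17],[31,15],[39,14],[43,18],[44,14],[45,15],[49,0]]
[[1,9],[13,2],[15,17],[31,15],[39,14],[43,18],[44,14],[45,15],[49,0]]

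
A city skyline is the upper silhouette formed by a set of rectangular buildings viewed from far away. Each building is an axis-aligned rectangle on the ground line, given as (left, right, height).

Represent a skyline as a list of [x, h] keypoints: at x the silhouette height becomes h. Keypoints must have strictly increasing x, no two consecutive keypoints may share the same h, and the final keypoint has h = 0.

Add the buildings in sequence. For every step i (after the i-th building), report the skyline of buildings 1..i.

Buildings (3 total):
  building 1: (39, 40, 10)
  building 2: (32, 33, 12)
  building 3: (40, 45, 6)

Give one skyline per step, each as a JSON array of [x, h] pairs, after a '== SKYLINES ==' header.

== SKYLINES ==
[[39,10],[40,0]]
[[32,12],[33,0],[39,10],[40,0]]
[[32,12],[33,0],[39,10],[40,6],[45,0]]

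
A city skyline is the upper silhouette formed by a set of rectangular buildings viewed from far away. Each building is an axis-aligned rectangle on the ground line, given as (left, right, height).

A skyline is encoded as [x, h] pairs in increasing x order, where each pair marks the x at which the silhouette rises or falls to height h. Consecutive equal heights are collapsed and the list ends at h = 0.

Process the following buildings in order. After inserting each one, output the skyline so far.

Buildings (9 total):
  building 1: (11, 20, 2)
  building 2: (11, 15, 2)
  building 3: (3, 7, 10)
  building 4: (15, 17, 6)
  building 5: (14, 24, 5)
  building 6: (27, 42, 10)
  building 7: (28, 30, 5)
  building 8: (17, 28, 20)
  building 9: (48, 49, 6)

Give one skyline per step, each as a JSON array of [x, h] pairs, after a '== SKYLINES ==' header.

== SKYLINES ==
[[11,2],[20,0]]
[[11,2],[20,0]]
[[3,10],[7,0],[11,2],[20,0]]
[[3,10],[7,0],[11,2],[15,6],[17,2],[20,0]]
[[3,10],[7,0],[11,2],[14,5],[15,6],[17,5],[24,0]]
[[3,10],[7,0],[11,2],[14,5],[15,6],[17,5],[24,0],[27,10],[42,0]]
[[3,10],[7,0],[11,2],[14,5],[15,6],[17,5],[24,0],[27,10],[42,0]]
[[3,10],[7,0],[11,2],[14,5],[15,6],[17,20],[28,10],[42,0]]
[[3,10],[7,0],[11,2],[14,5],[15,6],[17,20],[28,10],[42,0],[48,6],[49,0]]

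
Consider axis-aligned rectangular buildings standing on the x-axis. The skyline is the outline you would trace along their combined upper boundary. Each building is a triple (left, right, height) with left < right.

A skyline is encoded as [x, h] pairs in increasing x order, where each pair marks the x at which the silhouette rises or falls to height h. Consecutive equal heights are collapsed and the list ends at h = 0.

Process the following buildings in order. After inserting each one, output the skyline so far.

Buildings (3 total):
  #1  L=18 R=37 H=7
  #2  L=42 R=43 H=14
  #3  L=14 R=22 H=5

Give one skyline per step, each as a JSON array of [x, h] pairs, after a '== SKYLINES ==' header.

== SKYLINES ==
[[18,7],[37,0]]
[[18,7],[37,0],[42,14],[43,0]]
[[14,5],[18,7],[37,0],[42,14],[43,0]]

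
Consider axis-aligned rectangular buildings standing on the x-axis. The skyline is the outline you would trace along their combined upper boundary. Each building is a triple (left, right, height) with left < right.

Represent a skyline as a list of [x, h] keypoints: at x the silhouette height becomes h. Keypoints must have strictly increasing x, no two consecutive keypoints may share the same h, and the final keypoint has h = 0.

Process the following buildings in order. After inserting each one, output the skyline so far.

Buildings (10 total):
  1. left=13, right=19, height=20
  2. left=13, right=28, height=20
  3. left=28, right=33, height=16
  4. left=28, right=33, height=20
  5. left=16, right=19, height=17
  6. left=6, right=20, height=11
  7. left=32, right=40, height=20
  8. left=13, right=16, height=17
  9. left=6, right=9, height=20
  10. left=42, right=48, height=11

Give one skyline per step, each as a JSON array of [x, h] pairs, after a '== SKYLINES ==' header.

== SKYLINES ==
[[13,20],[19,0]]
[[13,20],[28,0]]
[[13,20],[28,16],[33,0]]
[[13,20],[33,0]]
[[13,20],[33,0]]
[[6,11],[13,20],[33,0]]
[[6,11],[13,20],[40,0]]
[[6,11],[13,20],[40,0]]
[[6,20],[9,11],[13,20],[40,0]]
[[6,20],[9,11],[13,20],[40,0],[42,11],[48,0]]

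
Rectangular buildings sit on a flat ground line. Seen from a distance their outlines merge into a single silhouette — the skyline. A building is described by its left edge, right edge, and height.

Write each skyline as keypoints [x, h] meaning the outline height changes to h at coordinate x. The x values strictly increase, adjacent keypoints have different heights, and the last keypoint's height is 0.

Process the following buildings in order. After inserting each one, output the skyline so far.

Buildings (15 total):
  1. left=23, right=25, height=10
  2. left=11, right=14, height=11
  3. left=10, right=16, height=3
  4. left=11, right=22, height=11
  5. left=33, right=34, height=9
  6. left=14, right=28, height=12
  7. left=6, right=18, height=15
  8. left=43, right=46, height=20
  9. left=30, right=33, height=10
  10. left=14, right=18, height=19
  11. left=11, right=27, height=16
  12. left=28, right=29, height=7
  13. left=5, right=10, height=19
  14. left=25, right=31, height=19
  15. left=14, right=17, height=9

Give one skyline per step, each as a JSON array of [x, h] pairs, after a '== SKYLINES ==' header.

== SKYLINES ==
[[23,10],[25,0]]
[[11,11],[14,0],[23,10],[25,0]]
[[10,3],[11,11],[14,3],[16,0],[23,10],[25,0]]
[[10,3],[11,11],[22,0],[23,10],[25,0]]
[[10,3],[11,11],[22,0],[23,10],[25,0],[33,9],[34,0]]
[[10,3],[11,11],[14,12],[28,0],[33,9],[34,0]]
[[6,15],[18,12],[28,0],[33,9],[34,0]]
[[6,15],[18,12],[28,0],[33,9],[34,0],[43,20],[46,0]]
[[6,15],[18,12],[28,0],[30,10],[33,9],[34,0],[43,20],[46,0]]
[[6,15],[14,19],[18,12],[28,0],[30,10],[33,9],[34,0],[43,20],[46,0]]
[[6,15],[11,16],[14,19],[18,16],[27,12],[28,0],[30,10],[33,9],[34,0],[43,20],[46,0]]
[[6,15],[11,16],[14,19],[18,16],[27,12],[28,7],[29,0],[30,10],[33,9],[34,0],[43,20],[46,0]]
[[5,19],[10,15],[11,16],[14,19],[18,16],[27,12],[28,7],[29,0],[30,10],[33,9],[34,0],[43,20],[46,0]]
[[5,19],[10,15],[11,16],[14,19],[18,16],[25,19],[31,10],[33,9],[34,0],[43,20],[46,0]]
[[5,19],[10,15],[11,16],[14,19],[18,16],[25,19],[31,10],[33,9],[34,0],[43,20],[46,0]]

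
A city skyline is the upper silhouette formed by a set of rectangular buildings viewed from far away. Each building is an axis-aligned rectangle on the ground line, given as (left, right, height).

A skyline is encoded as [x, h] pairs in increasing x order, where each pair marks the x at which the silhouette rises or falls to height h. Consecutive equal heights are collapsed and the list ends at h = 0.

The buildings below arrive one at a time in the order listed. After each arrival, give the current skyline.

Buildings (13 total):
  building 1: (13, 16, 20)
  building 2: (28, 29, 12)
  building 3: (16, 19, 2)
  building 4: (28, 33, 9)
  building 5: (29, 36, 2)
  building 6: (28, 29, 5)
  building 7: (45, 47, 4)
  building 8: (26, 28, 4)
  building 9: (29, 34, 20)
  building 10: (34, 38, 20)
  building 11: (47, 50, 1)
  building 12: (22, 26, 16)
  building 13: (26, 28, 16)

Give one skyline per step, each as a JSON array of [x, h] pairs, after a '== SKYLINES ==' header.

== SKYLINES ==
[[13,20],[16,0]]
[[13,20],[16,0],[28,12],[29,0]]
[[13,20],[16,2],[19,0],[28,12],[29,0]]
[[13,20],[16,2],[19,0],[28,12],[29,9],[33,0]]
[[13,20],[16,2],[19,0],[28,12],[29,9],[33,2],[36,0]]
[[13,20],[16,2],[19,0],[28,12],[29,9],[33,2],[36,0]]
[[13,20],[16,2],[19,0],[28,12],[29,9],[33,2],[36,0],[45,4],[47,0]]
[[13,20],[16,2],[19,0],[26,4],[28,12],[29,9],[33,2],[36,0],[45,4],[47,0]]
[[13,20],[16,2],[19,0],[26,4],[28,12],[29,20],[34,2],[36,0],[45,4],[47,0]]
[[13,20],[16,2],[19,0],[26,4],[28,12],[29,20],[38,0],[45,4],[47,0]]
[[13,20],[16,2],[19,0],[26,4],[28,12],[29,20],[38,0],[45,4],[47,1],[50,0]]
[[13,20],[16,2],[19,0],[22,16],[26,4],[28,12],[29,20],[38,0],[45,4],[47,1],[50,0]]
[[13,20],[16,2],[19,0],[22,16],[28,12],[29,20],[38,0],[45,4],[47,1],[50,0]]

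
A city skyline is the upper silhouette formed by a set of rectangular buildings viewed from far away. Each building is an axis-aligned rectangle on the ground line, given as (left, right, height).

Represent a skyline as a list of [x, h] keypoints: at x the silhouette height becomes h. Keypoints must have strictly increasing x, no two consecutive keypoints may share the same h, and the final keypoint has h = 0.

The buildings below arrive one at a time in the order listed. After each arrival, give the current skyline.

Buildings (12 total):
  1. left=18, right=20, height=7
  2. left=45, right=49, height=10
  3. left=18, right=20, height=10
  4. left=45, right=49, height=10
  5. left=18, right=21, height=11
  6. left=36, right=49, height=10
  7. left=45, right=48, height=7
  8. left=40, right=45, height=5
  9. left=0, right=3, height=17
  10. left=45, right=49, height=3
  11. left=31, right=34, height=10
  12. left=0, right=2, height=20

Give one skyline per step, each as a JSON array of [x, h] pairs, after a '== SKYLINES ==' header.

== SKYLINES ==
[[18,7],[20,0]]
[[18,7],[20,0],[45,10],[49,0]]
[[18,10],[20,0],[45,10],[49,0]]
[[18,10],[20,0],[45,10],[49,0]]
[[18,11],[21,0],[45,10],[49,0]]
[[18,11],[21,0],[36,10],[49,0]]
[[18,11],[21,0],[36,10],[49,0]]
[[18,11],[21,0],[36,10],[49,0]]
[[0,17],[3,0],[18,11],[21,0],[36,10],[49,0]]
[[0,17],[3,0],[18,11],[21,0],[36,10],[49,0]]
[[0,17],[3,0],[18,11],[21,0],[31,10],[34,0],[36,10],[49,0]]
[[0,20],[2,17],[3,0],[18,11],[21,0],[31,10],[34,0],[36,10],[49,0]]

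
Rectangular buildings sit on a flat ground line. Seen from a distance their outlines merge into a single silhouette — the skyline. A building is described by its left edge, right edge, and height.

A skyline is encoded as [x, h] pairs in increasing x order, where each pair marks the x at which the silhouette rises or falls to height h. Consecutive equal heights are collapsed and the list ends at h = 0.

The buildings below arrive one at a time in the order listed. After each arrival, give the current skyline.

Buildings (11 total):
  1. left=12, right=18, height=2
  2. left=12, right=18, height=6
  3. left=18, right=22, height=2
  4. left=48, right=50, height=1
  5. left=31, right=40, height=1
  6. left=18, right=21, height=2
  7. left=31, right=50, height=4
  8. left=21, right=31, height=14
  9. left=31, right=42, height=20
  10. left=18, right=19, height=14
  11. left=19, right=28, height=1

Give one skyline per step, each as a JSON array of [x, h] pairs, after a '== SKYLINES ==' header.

== SKYLINES ==
[[12,2],[18,0]]
[[12,6],[18,0]]
[[12,6],[18,2],[22,0]]
[[12,6],[18,2],[22,0],[48,1],[50,0]]
[[12,6],[18,2],[22,0],[31,1],[40,0],[48,1],[50,0]]
[[12,6],[18,2],[22,0],[31,1],[40,0],[48,1],[50,0]]
[[12,6],[18,2],[22,0],[31,4],[50,0]]
[[12,6],[18,2],[21,14],[31,4],[50,0]]
[[12,6],[18,2],[21,14],[31,20],[42,4],[50,0]]
[[12,6],[18,14],[19,2],[21,14],[31,20],[42,4],[50,0]]
[[12,6],[18,14],[19,2],[21,14],[31,20],[42,4],[50,0]]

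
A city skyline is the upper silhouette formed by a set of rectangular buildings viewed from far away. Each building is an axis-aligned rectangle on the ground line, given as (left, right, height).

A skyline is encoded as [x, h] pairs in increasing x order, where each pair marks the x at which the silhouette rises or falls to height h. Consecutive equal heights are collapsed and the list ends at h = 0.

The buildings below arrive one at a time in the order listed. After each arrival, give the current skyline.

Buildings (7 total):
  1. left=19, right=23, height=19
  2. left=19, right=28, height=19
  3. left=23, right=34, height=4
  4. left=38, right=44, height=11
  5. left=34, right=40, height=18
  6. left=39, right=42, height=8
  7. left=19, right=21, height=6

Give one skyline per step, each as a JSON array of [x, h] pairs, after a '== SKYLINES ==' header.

== SKYLINES ==
[[19,19],[23,0]]
[[19,19],[28,0]]
[[19,19],[28,4],[34,0]]
[[19,19],[28,4],[34,0],[38,11],[44,0]]
[[19,19],[28,4],[34,18],[40,11],[44,0]]
[[19,19],[28,4],[34,18],[40,11],[44,0]]
[[19,19],[28,4],[34,18],[40,11],[44,0]]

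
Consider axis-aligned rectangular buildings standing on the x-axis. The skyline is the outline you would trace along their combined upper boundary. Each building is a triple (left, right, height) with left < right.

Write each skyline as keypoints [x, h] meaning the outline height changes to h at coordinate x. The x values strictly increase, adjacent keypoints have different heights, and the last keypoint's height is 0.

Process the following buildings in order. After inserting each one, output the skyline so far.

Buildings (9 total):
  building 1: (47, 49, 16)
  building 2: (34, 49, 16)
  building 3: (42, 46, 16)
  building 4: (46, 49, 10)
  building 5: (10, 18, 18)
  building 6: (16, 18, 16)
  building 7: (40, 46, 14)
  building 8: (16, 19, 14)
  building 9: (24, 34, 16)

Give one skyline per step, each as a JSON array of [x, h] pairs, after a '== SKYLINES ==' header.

== SKYLINES ==
[[47,16],[49,0]]
[[34,16],[49,0]]
[[34,16],[49,0]]
[[34,16],[49,0]]
[[10,18],[18,0],[34,16],[49,0]]
[[10,18],[18,0],[34,16],[49,0]]
[[10,18],[18,0],[34,16],[49,0]]
[[10,18],[18,14],[19,0],[34,16],[49,0]]
[[10,18],[18,14],[19,0],[24,16],[49,0]]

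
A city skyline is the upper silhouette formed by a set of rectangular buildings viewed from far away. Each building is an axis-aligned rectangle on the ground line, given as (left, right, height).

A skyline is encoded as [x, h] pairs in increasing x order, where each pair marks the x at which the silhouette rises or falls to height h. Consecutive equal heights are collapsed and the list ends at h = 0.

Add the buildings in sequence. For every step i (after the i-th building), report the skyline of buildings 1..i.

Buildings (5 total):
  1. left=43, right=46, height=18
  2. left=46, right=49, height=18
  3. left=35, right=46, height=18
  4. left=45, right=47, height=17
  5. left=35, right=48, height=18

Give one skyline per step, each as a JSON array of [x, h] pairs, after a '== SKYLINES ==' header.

== SKYLINES ==
[[43,18],[46,0]]
[[43,18],[49,0]]
[[35,18],[49,0]]
[[35,18],[49,0]]
[[35,18],[49,0]]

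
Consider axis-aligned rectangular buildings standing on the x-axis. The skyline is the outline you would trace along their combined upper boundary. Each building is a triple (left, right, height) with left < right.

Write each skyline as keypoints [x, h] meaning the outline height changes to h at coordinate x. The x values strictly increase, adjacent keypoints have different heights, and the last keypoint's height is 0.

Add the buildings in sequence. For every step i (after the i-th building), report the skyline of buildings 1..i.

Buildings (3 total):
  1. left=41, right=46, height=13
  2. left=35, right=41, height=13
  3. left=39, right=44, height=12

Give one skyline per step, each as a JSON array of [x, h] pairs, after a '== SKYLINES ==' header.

== SKYLINES ==
[[41,13],[46,0]]
[[35,13],[46,0]]
[[35,13],[46,0]]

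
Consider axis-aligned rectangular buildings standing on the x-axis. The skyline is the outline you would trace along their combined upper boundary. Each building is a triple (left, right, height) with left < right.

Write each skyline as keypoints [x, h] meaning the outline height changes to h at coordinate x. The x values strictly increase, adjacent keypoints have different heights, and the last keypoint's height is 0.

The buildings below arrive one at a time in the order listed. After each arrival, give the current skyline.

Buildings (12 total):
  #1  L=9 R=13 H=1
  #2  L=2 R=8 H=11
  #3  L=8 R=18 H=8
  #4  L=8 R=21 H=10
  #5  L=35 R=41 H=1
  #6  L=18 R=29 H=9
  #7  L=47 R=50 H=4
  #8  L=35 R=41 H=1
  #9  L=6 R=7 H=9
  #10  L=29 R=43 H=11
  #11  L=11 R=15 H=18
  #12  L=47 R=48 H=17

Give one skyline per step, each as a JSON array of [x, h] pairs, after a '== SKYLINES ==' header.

== SKYLINES ==
[[9,1],[13,0]]
[[2,11],[8,0],[9,1],[13,0]]
[[2,11],[8,8],[18,0]]
[[2,11],[8,10],[21,0]]
[[2,11],[8,10],[21,0],[35,1],[41,0]]
[[2,11],[8,10],[21,9],[29,0],[35,1],[41,0]]
[[2,11],[8,10],[21,9],[29,0],[35,1],[41,0],[47,4],[50,0]]
[[2,11],[8,10],[21,9],[29,0],[35,1],[41,0],[47,4],[50,0]]
[[2,11],[8,10],[21,9],[29,0],[35,1],[41,0],[47,4],[50,0]]
[[2,11],[8,10],[21,9],[29,11],[43,0],[47,4],[50,0]]
[[2,11],[8,10],[11,18],[15,10],[21,9],[29,11],[43,0],[47,4],[50,0]]
[[2,11],[8,10],[11,18],[15,10],[21,9],[29,11],[43,0],[47,17],[48,4],[50,0]]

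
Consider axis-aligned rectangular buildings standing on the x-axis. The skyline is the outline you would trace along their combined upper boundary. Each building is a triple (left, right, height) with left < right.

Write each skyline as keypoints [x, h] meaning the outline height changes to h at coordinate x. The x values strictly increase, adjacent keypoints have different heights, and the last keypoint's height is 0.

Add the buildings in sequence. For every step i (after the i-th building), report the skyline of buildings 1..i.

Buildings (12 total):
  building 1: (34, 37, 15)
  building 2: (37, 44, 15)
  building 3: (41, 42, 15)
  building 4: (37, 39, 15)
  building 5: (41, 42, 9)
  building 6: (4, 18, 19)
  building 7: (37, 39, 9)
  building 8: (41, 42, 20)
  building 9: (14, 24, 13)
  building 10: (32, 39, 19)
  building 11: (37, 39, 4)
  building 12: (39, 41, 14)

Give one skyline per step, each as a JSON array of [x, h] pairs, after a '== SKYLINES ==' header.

== SKYLINES ==
[[34,15],[37,0]]
[[34,15],[44,0]]
[[34,15],[44,0]]
[[34,15],[44,0]]
[[34,15],[44,0]]
[[4,19],[18,0],[34,15],[44,0]]
[[4,19],[18,0],[34,15],[44,0]]
[[4,19],[18,0],[34,15],[41,20],[42,15],[44,0]]
[[4,19],[18,13],[24,0],[34,15],[41,20],[42,15],[44,0]]
[[4,19],[18,13],[24,0],[32,19],[39,15],[41,20],[42,15],[44,0]]
[[4,19],[18,13],[24,0],[32,19],[39,15],[41,20],[42,15],[44,0]]
[[4,19],[18,13],[24,0],[32,19],[39,15],[41,20],[42,15],[44,0]]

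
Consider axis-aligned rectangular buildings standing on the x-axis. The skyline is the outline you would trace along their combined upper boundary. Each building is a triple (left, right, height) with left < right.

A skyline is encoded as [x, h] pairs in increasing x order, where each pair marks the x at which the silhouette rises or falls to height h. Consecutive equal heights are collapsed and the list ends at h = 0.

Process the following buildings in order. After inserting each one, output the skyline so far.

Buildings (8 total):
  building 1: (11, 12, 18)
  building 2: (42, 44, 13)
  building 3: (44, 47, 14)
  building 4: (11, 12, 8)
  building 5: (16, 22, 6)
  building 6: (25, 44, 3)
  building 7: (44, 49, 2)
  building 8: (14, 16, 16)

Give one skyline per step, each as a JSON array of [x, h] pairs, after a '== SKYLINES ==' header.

== SKYLINES ==
[[11,18],[12,0]]
[[11,18],[12,0],[42,13],[44,0]]
[[11,18],[12,0],[42,13],[44,14],[47,0]]
[[11,18],[12,0],[42,13],[44,14],[47,0]]
[[11,18],[12,0],[16,6],[22,0],[42,13],[44,14],[47,0]]
[[11,18],[12,0],[16,6],[22,0],[25,3],[42,13],[44,14],[47,0]]
[[11,18],[12,0],[16,6],[22,0],[25,3],[42,13],[44,14],[47,2],[49,0]]
[[11,18],[12,0],[14,16],[16,6],[22,0],[25,3],[42,13],[44,14],[47,2],[49,0]]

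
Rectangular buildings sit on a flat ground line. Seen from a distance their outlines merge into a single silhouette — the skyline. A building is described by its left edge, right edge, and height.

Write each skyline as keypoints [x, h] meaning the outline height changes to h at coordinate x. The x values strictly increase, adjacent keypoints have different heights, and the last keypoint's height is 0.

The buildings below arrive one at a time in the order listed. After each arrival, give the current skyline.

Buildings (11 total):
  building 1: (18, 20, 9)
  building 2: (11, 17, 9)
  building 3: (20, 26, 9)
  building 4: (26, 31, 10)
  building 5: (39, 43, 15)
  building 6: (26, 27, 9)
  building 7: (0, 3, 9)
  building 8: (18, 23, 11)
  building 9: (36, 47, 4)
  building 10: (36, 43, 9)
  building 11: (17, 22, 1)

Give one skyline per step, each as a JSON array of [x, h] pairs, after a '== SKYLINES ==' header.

== SKYLINES ==
[[18,9],[20,0]]
[[11,9],[17,0],[18,9],[20,0]]
[[11,9],[17,0],[18,9],[26,0]]
[[11,9],[17,0],[18,9],[26,10],[31,0]]
[[11,9],[17,0],[18,9],[26,10],[31,0],[39,15],[43,0]]
[[11,9],[17,0],[18,9],[26,10],[31,0],[39,15],[43,0]]
[[0,9],[3,0],[11,9],[17,0],[18,9],[26,10],[31,0],[39,15],[43,0]]
[[0,9],[3,0],[11,9],[17,0],[18,11],[23,9],[26,10],[31,0],[39,15],[43,0]]
[[0,9],[3,0],[11,9],[17,0],[18,11],[23,9],[26,10],[31,0],[36,4],[39,15],[43,4],[47,0]]
[[0,9],[3,0],[11,9],[17,0],[18,11],[23,9],[26,10],[31,0],[36,9],[39,15],[43,4],[47,0]]
[[0,9],[3,0],[11,9],[17,1],[18,11],[23,9],[26,10],[31,0],[36,9],[39,15],[43,4],[47,0]]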